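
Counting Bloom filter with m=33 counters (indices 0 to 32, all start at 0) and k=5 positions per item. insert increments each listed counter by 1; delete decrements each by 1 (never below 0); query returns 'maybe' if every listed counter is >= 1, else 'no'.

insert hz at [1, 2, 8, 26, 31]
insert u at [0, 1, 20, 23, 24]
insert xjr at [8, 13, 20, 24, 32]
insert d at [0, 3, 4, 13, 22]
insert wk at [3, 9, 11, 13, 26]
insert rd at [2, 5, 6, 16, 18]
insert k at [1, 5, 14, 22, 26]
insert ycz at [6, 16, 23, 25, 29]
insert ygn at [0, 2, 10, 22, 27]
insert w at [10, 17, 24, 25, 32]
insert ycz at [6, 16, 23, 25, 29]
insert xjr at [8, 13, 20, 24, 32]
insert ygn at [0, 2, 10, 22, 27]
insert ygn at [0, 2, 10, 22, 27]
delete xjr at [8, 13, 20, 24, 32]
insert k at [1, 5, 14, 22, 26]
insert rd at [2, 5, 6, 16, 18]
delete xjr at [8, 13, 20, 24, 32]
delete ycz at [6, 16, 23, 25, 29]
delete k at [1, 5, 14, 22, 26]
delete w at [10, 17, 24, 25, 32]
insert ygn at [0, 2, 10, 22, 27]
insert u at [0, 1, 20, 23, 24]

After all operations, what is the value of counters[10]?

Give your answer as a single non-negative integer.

Step 1: insert hz at [1, 2, 8, 26, 31] -> counters=[0,1,1,0,0,0,0,0,1,0,0,0,0,0,0,0,0,0,0,0,0,0,0,0,0,0,1,0,0,0,0,1,0]
Step 2: insert u at [0, 1, 20, 23, 24] -> counters=[1,2,1,0,0,0,0,0,1,0,0,0,0,0,0,0,0,0,0,0,1,0,0,1,1,0,1,0,0,0,0,1,0]
Step 3: insert xjr at [8, 13, 20, 24, 32] -> counters=[1,2,1,0,0,0,0,0,2,0,0,0,0,1,0,0,0,0,0,0,2,0,0,1,2,0,1,0,0,0,0,1,1]
Step 4: insert d at [0, 3, 4, 13, 22] -> counters=[2,2,1,1,1,0,0,0,2,0,0,0,0,2,0,0,0,0,0,0,2,0,1,1,2,0,1,0,0,0,0,1,1]
Step 5: insert wk at [3, 9, 11, 13, 26] -> counters=[2,2,1,2,1,0,0,0,2,1,0,1,0,3,0,0,0,0,0,0,2,0,1,1,2,0,2,0,0,0,0,1,1]
Step 6: insert rd at [2, 5, 6, 16, 18] -> counters=[2,2,2,2,1,1,1,0,2,1,0,1,0,3,0,0,1,0,1,0,2,0,1,1,2,0,2,0,0,0,0,1,1]
Step 7: insert k at [1, 5, 14, 22, 26] -> counters=[2,3,2,2,1,2,1,0,2,1,0,1,0,3,1,0,1,0,1,0,2,0,2,1,2,0,3,0,0,0,0,1,1]
Step 8: insert ycz at [6, 16, 23, 25, 29] -> counters=[2,3,2,2,1,2,2,0,2,1,0,1,0,3,1,0,2,0,1,0,2,0,2,2,2,1,3,0,0,1,0,1,1]
Step 9: insert ygn at [0, 2, 10, 22, 27] -> counters=[3,3,3,2,1,2,2,0,2,1,1,1,0,3,1,0,2,0,1,0,2,0,3,2,2,1,3,1,0,1,0,1,1]
Step 10: insert w at [10, 17, 24, 25, 32] -> counters=[3,3,3,2,1,2,2,0,2,1,2,1,0,3,1,0,2,1,1,0,2,0,3,2,3,2,3,1,0,1,0,1,2]
Step 11: insert ycz at [6, 16, 23, 25, 29] -> counters=[3,3,3,2,1,2,3,0,2,1,2,1,0,3,1,0,3,1,1,0,2,0,3,3,3,3,3,1,0,2,0,1,2]
Step 12: insert xjr at [8, 13, 20, 24, 32] -> counters=[3,3,3,2,1,2,3,0,3,1,2,1,0,4,1,0,3,1,1,0,3,0,3,3,4,3,3,1,0,2,0,1,3]
Step 13: insert ygn at [0, 2, 10, 22, 27] -> counters=[4,3,4,2,1,2,3,0,3,1,3,1,0,4,1,0,3,1,1,0,3,0,4,3,4,3,3,2,0,2,0,1,3]
Step 14: insert ygn at [0, 2, 10, 22, 27] -> counters=[5,3,5,2,1,2,3,0,3,1,4,1,0,4,1,0,3,1,1,0,3,0,5,3,4,3,3,3,0,2,0,1,3]
Step 15: delete xjr at [8, 13, 20, 24, 32] -> counters=[5,3,5,2,1,2,3,0,2,1,4,1,0,3,1,0,3,1,1,0,2,0,5,3,3,3,3,3,0,2,0,1,2]
Step 16: insert k at [1, 5, 14, 22, 26] -> counters=[5,4,5,2,1,3,3,0,2,1,4,1,0,3,2,0,3,1,1,0,2,0,6,3,3,3,4,3,0,2,0,1,2]
Step 17: insert rd at [2, 5, 6, 16, 18] -> counters=[5,4,6,2,1,4,4,0,2,1,4,1,0,3,2,0,4,1,2,0,2,0,6,3,3,3,4,3,0,2,0,1,2]
Step 18: delete xjr at [8, 13, 20, 24, 32] -> counters=[5,4,6,2,1,4,4,0,1,1,4,1,0,2,2,0,4,1,2,0,1,0,6,3,2,3,4,3,0,2,0,1,1]
Step 19: delete ycz at [6, 16, 23, 25, 29] -> counters=[5,4,6,2,1,4,3,0,1,1,4,1,0,2,2,0,3,1,2,0,1,0,6,2,2,2,4,3,0,1,0,1,1]
Step 20: delete k at [1, 5, 14, 22, 26] -> counters=[5,3,6,2,1,3,3,0,1,1,4,1,0,2,1,0,3,1,2,0,1,0,5,2,2,2,3,3,0,1,0,1,1]
Step 21: delete w at [10, 17, 24, 25, 32] -> counters=[5,3,6,2,1,3,3,0,1,1,3,1,0,2,1,0,3,0,2,0,1,0,5,2,1,1,3,3,0,1,0,1,0]
Step 22: insert ygn at [0, 2, 10, 22, 27] -> counters=[6,3,7,2,1,3,3,0,1,1,4,1,0,2,1,0,3,0,2,0,1,0,6,2,1,1,3,4,0,1,0,1,0]
Step 23: insert u at [0, 1, 20, 23, 24] -> counters=[7,4,7,2,1,3,3,0,1,1,4,1,0,2,1,0,3,0,2,0,2,0,6,3,2,1,3,4,0,1,0,1,0]
Final counters=[7,4,7,2,1,3,3,0,1,1,4,1,0,2,1,0,3,0,2,0,2,0,6,3,2,1,3,4,0,1,0,1,0] -> counters[10]=4

Answer: 4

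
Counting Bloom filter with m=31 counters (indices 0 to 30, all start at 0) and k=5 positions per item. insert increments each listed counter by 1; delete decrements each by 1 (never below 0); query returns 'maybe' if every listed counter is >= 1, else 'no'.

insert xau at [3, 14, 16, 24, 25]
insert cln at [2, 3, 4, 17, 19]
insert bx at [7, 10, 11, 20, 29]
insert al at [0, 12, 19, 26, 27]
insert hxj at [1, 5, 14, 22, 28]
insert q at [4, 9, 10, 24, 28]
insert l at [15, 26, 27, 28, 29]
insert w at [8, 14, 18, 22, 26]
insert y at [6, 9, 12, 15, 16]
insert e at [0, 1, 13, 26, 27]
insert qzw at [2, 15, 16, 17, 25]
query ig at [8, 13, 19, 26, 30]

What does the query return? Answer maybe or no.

Answer: no

Derivation:
Step 1: insert xau at [3, 14, 16, 24, 25] -> counters=[0,0,0,1,0,0,0,0,0,0,0,0,0,0,1,0,1,0,0,0,0,0,0,0,1,1,0,0,0,0,0]
Step 2: insert cln at [2, 3, 4, 17, 19] -> counters=[0,0,1,2,1,0,0,0,0,0,0,0,0,0,1,0,1,1,0,1,0,0,0,0,1,1,0,0,0,0,0]
Step 3: insert bx at [7, 10, 11, 20, 29] -> counters=[0,0,1,2,1,0,0,1,0,0,1,1,0,0,1,0,1,1,0,1,1,0,0,0,1,1,0,0,0,1,0]
Step 4: insert al at [0, 12, 19, 26, 27] -> counters=[1,0,1,2,1,0,0,1,0,0,1,1,1,0,1,0,1,1,0,2,1,0,0,0,1,1,1,1,0,1,0]
Step 5: insert hxj at [1, 5, 14, 22, 28] -> counters=[1,1,1,2,1,1,0,1,0,0,1,1,1,0,2,0,1,1,0,2,1,0,1,0,1,1,1,1,1,1,0]
Step 6: insert q at [4, 9, 10, 24, 28] -> counters=[1,1,1,2,2,1,0,1,0,1,2,1,1,0,2,0,1,1,0,2,1,0,1,0,2,1,1,1,2,1,0]
Step 7: insert l at [15, 26, 27, 28, 29] -> counters=[1,1,1,2,2,1,0,1,0,1,2,1,1,0,2,1,1,1,0,2,1,0,1,0,2,1,2,2,3,2,0]
Step 8: insert w at [8, 14, 18, 22, 26] -> counters=[1,1,1,2,2,1,0,1,1,1,2,1,1,0,3,1,1,1,1,2,1,0,2,0,2,1,3,2,3,2,0]
Step 9: insert y at [6, 9, 12, 15, 16] -> counters=[1,1,1,2,2,1,1,1,1,2,2,1,2,0,3,2,2,1,1,2,1,0,2,0,2,1,3,2,3,2,0]
Step 10: insert e at [0, 1, 13, 26, 27] -> counters=[2,2,1,2,2,1,1,1,1,2,2,1,2,1,3,2,2,1,1,2,1,0,2,0,2,1,4,3,3,2,0]
Step 11: insert qzw at [2, 15, 16, 17, 25] -> counters=[2,2,2,2,2,1,1,1,1,2,2,1,2,1,3,3,3,2,1,2,1,0,2,0,2,2,4,3,3,2,0]
Query ig: check counters[8]=1 counters[13]=1 counters[19]=2 counters[26]=4 counters[30]=0 -> no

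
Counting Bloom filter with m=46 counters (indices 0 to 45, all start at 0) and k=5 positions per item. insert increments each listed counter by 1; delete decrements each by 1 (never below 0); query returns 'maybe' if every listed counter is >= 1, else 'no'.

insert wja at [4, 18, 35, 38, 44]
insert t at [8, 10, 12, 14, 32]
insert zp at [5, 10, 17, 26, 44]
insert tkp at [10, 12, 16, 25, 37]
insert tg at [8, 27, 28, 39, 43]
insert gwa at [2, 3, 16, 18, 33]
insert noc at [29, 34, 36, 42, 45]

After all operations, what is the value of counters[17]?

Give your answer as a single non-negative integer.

Step 1: insert wja at [4, 18, 35, 38, 44] -> counters=[0,0,0,0,1,0,0,0,0,0,0,0,0,0,0,0,0,0,1,0,0,0,0,0,0,0,0,0,0,0,0,0,0,0,0,1,0,0,1,0,0,0,0,0,1,0]
Step 2: insert t at [8, 10, 12, 14, 32] -> counters=[0,0,0,0,1,0,0,0,1,0,1,0,1,0,1,0,0,0,1,0,0,0,0,0,0,0,0,0,0,0,0,0,1,0,0,1,0,0,1,0,0,0,0,0,1,0]
Step 3: insert zp at [5, 10, 17, 26, 44] -> counters=[0,0,0,0,1,1,0,0,1,0,2,0,1,0,1,0,0,1,1,0,0,0,0,0,0,0,1,0,0,0,0,0,1,0,0,1,0,0,1,0,0,0,0,0,2,0]
Step 4: insert tkp at [10, 12, 16, 25, 37] -> counters=[0,0,0,0,1,1,0,0,1,0,3,0,2,0,1,0,1,1,1,0,0,0,0,0,0,1,1,0,0,0,0,0,1,0,0,1,0,1,1,0,0,0,0,0,2,0]
Step 5: insert tg at [8, 27, 28, 39, 43] -> counters=[0,0,0,0,1,1,0,0,2,0,3,0,2,0,1,0,1,1,1,0,0,0,0,0,0,1,1,1,1,0,0,0,1,0,0,1,0,1,1,1,0,0,0,1,2,0]
Step 6: insert gwa at [2, 3, 16, 18, 33] -> counters=[0,0,1,1,1,1,0,0,2,0,3,0,2,0,1,0,2,1,2,0,0,0,0,0,0,1,1,1,1,0,0,0,1,1,0,1,0,1,1,1,0,0,0,1,2,0]
Step 7: insert noc at [29, 34, 36, 42, 45] -> counters=[0,0,1,1,1,1,0,0,2,0,3,0,2,0,1,0,2,1,2,0,0,0,0,0,0,1,1,1,1,1,0,0,1,1,1,1,1,1,1,1,0,0,1,1,2,1]
Final counters=[0,0,1,1,1,1,0,0,2,0,3,0,2,0,1,0,2,1,2,0,0,0,0,0,0,1,1,1,1,1,0,0,1,1,1,1,1,1,1,1,0,0,1,1,2,1] -> counters[17]=1

Answer: 1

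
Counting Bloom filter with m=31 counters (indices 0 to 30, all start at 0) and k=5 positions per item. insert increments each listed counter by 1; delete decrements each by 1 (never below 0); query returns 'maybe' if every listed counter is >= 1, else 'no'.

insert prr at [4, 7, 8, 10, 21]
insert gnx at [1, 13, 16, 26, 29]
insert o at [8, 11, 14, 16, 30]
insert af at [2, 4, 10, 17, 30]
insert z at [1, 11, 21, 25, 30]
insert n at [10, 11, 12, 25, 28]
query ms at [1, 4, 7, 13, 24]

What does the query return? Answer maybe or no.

Answer: no

Derivation:
Step 1: insert prr at [4, 7, 8, 10, 21] -> counters=[0,0,0,0,1,0,0,1,1,0,1,0,0,0,0,0,0,0,0,0,0,1,0,0,0,0,0,0,0,0,0]
Step 2: insert gnx at [1, 13, 16, 26, 29] -> counters=[0,1,0,0,1,0,0,1,1,0,1,0,0,1,0,0,1,0,0,0,0,1,0,0,0,0,1,0,0,1,0]
Step 3: insert o at [8, 11, 14, 16, 30] -> counters=[0,1,0,0,1,0,0,1,2,0,1,1,0,1,1,0,2,0,0,0,0,1,0,0,0,0,1,0,0,1,1]
Step 4: insert af at [2, 4, 10, 17, 30] -> counters=[0,1,1,0,2,0,0,1,2,0,2,1,0,1,1,0,2,1,0,0,0,1,0,0,0,0,1,0,0,1,2]
Step 5: insert z at [1, 11, 21, 25, 30] -> counters=[0,2,1,0,2,0,0,1,2,0,2,2,0,1,1,0,2,1,0,0,0,2,0,0,0,1,1,0,0,1,3]
Step 6: insert n at [10, 11, 12, 25, 28] -> counters=[0,2,1,0,2,0,0,1,2,0,3,3,1,1,1,0,2,1,0,0,0,2,0,0,0,2,1,0,1,1,3]
Query ms: check counters[1]=2 counters[4]=2 counters[7]=1 counters[13]=1 counters[24]=0 -> no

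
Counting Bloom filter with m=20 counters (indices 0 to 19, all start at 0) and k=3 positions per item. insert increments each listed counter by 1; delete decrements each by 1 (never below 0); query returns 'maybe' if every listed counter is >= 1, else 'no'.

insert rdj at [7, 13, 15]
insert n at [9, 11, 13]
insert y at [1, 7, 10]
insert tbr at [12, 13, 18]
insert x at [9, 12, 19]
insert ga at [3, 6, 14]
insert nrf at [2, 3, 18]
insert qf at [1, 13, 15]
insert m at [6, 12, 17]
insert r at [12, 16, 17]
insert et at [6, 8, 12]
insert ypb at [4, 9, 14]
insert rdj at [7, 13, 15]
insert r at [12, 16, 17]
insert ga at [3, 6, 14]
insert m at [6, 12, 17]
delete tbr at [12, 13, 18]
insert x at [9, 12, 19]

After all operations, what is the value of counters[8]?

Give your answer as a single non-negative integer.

Answer: 1

Derivation:
Step 1: insert rdj at [7, 13, 15] -> counters=[0,0,0,0,0,0,0,1,0,0,0,0,0,1,0,1,0,0,0,0]
Step 2: insert n at [9, 11, 13] -> counters=[0,0,0,0,0,0,0,1,0,1,0,1,0,2,0,1,0,0,0,0]
Step 3: insert y at [1, 7, 10] -> counters=[0,1,0,0,0,0,0,2,0,1,1,1,0,2,0,1,0,0,0,0]
Step 4: insert tbr at [12, 13, 18] -> counters=[0,1,0,0,0,0,0,2,0,1,1,1,1,3,0,1,0,0,1,0]
Step 5: insert x at [9, 12, 19] -> counters=[0,1,0,0,0,0,0,2,0,2,1,1,2,3,0,1,0,0,1,1]
Step 6: insert ga at [3, 6, 14] -> counters=[0,1,0,1,0,0,1,2,0,2,1,1,2,3,1,1,0,0,1,1]
Step 7: insert nrf at [2, 3, 18] -> counters=[0,1,1,2,0,0,1,2,0,2,1,1,2,3,1,1,0,0,2,1]
Step 8: insert qf at [1, 13, 15] -> counters=[0,2,1,2,0,0,1,2,0,2,1,1,2,4,1,2,0,0,2,1]
Step 9: insert m at [6, 12, 17] -> counters=[0,2,1,2,0,0,2,2,0,2,1,1,3,4,1,2,0,1,2,1]
Step 10: insert r at [12, 16, 17] -> counters=[0,2,1,2,0,0,2,2,0,2,1,1,4,4,1,2,1,2,2,1]
Step 11: insert et at [6, 8, 12] -> counters=[0,2,1,2,0,0,3,2,1,2,1,1,5,4,1,2,1,2,2,1]
Step 12: insert ypb at [4, 9, 14] -> counters=[0,2,1,2,1,0,3,2,1,3,1,1,5,4,2,2,1,2,2,1]
Step 13: insert rdj at [7, 13, 15] -> counters=[0,2,1,2,1,0,3,3,1,3,1,1,5,5,2,3,1,2,2,1]
Step 14: insert r at [12, 16, 17] -> counters=[0,2,1,2,1,0,3,3,1,3,1,1,6,5,2,3,2,3,2,1]
Step 15: insert ga at [3, 6, 14] -> counters=[0,2,1,3,1,0,4,3,1,3,1,1,6,5,3,3,2,3,2,1]
Step 16: insert m at [6, 12, 17] -> counters=[0,2,1,3,1,0,5,3,1,3,1,1,7,5,3,3,2,4,2,1]
Step 17: delete tbr at [12, 13, 18] -> counters=[0,2,1,3,1,0,5,3,1,3,1,1,6,4,3,3,2,4,1,1]
Step 18: insert x at [9, 12, 19] -> counters=[0,2,1,3,1,0,5,3,1,4,1,1,7,4,3,3,2,4,1,2]
Final counters=[0,2,1,3,1,0,5,3,1,4,1,1,7,4,3,3,2,4,1,2] -> counters[8]=1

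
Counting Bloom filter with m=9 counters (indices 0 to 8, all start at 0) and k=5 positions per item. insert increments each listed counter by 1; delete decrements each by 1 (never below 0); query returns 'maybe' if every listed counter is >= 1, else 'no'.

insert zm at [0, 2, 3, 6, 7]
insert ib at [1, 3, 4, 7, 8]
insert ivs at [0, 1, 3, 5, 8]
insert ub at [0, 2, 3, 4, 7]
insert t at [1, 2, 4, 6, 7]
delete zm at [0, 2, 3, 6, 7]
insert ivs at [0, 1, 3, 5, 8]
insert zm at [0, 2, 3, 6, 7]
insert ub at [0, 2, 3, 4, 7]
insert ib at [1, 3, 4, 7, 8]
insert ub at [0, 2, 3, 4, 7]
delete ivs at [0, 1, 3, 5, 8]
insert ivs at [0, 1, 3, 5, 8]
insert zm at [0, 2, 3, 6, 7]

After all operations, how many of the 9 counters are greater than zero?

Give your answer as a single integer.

Step 1: insert zm at [0, 2, 3, 6, 7] -> counters=[1,0,1,1,0,0,1,1,0]
Step 2: insert ib at [1, 3, 4, 7, 8] -> counters=[1,1,1,2,1,0,1,2,1]
Step 3: insert ivs at [0, 1, 3, 5, 8] -> counters=[2,2,1,3,1,1,1,2,2]
Step 4: insert ub at [0, 2, 3, 4, 7] -> counters=[3,2,2,4,2,1,1,3,2]
Step 5: insert t at [1, 2, 4, 6, 7] -> counters=[3,3,3,4,3,1,2,4,2]
Step 6: delete zm at [0, 2, 3, 6, 7] -> counters=[2,3,2,3,3,1,1,3,2]
Step 7: insert ivs at [0, 1, 3, 5, 8] -> counters=[3,4,2,4,3,2,1,3,3]
Step 8: insert zm at [0, 2, 3, 6, 7] -> counters=[4,4,3,5,3,2,2,4,3]
Step 9: insert ub at [0, 2, 3, 4, 7] -> counters=[5,4,4,6,4,2,2,5,3]
Step 10: insert ib at [1, 3, 4, 7, 8] -> counters=[5,5,4,7,5,2,2,6,4]
Step 11: insert ub at [0, 2, 3, 4, 7] -> counters=[6,5,5,8,6,2,2,7,4]
Step 12: delete ivs at [0, 1, 3, 5, 8] -> counters=[5,4,5,7,6,1,2,7,3]
Step 13: insert ivs at [0, 1, 3, 5, 8] -> counters=[6,5,5,8,6,2,2,7,4]
Step 14: insert zm at [0, 2, 3, 6, 7] -> counters=[7,5,6,9,6,2,3,8,4]
Final counters=[7,5,6,9,6,2,3,8,4] -> 9 nonzero

Answer: 9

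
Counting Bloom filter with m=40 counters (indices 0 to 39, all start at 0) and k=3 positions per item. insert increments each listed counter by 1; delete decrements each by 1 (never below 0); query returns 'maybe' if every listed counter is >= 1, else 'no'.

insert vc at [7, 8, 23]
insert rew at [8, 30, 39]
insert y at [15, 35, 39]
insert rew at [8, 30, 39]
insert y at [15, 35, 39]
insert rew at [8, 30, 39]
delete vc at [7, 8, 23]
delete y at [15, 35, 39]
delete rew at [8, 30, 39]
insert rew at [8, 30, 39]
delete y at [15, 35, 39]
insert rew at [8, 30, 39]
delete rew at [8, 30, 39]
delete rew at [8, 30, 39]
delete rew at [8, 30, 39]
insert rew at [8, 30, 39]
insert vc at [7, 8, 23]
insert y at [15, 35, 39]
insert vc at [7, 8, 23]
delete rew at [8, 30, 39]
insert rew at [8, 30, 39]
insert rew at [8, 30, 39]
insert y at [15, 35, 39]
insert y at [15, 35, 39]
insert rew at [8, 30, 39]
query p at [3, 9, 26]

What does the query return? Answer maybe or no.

Answer: no

Derivation:
Step 1: insert vc at [7, 8, 23] -> counters=[0,0,0,0,0,0,0,1,1,0,0,0,0,0,0,0,0,0,0,0,0,0,0,1,0,0,0,0,0,0,0,0,0,0,0,0,0,0,0,0]
Step 2: insert rew at [8, 30, 39] -> counters=[0,0,0,0,0,0,0,1,2,0,0,0,0,0,0,0,0,0,0,0,0,0,0,1,0,0,0,0,0,0,1,0,0,0,0,0,0,0,0,1]
Step 3: insert y at [15, 35, 39] -> counters=[0,0,0,0,0,0,0,1,2,0,0,0,0,0,0,1,0,0,0,0,0,0,0,1,0,0,0,0,0,0,1,0,0,0,0,1,0,0,0,2]
Step 4: insert rew at [8, 30, 39] -> counters=[0,0,0,0,0,0,0,1,3,0,0,0,0,0,0,1,0,0,0,0,0,0,0,1,0,0,0,0,0,0,2,0,0,0,0,1,0,0,0,3]
Step 5: insert y at [15, 35, 39] -> counters=[0,0,0,0,0,0,0,1,3,0,0,0,0,0,0,2,0,0,0,0,0,0,0,1,0,0,0,0,0,0,2,0,0,0,0,2,0,0,0,4]
Step 6: insert rew at [8, 30, 39] -> counters=[0,0,0,0,0,0,0,1,4,0,0,0,0,0,0,2,0,0,0,0,0,0,0,1,0,0,0,0,0,0,3,0,0,0,0,2,0,0,0,5]
Step 7: delete vc at [7, 8, 23] -> counters=[0,0,0,0,0,0,0,0,3,0,0,0,0,0,0,2,0,0,0,0,0,0,0,0,0,0,0,0,0,0,3,0,0,0,0,2,0,0,0,5]
Step 8: delete y at [15, 35, 39] -> counters=[0,0,0,0,0,0,0,0,3,0,0,0,0,0,0,1,0,0,0,0,0,0,0,0,0,0,0,0,0,0,3,0,0,0,0,1,0,0,0,4]
Step 9: delete rew at [8, 30, 39] -> counters=[0,0,0,0,0,0,0,0,2,0,0,0,0,0,0,1,0,0,0,0,0,0,0,0,0,0,0,0,0,0,2,0,0,0,0,1,0,0,0,3]
Step 10: insert rew at [8, 30, 39] -> counters=[0,0,0,0,0,0,0,0,3,0,0,0,0,0,0,1,0,0,0,0,0,0,0,0,0,0,0,0,0,0,3,0,0,0,0,1,0,0,0,4]
Step 11: delete y at [15, 35, 39] -> counters=[0,0,0,0,0,0,0,0,3,0,0,0,0,0,0,0,0,0,0,0,0,0,0,0,0,0,0,0,0,0,3,0,0,0,0,0,0,0,0,3]
Step 12: insert rew at [8, 30, 39] -> counters=[0,0,0,0,0,0,0,0,4,0,0,0,0,0,0,0,0,0,0,0,0,0,0,0,0,0,0,0,0,0,4,0,0,0,0,0,0,0,0,4]
Step 13: delete rew at [8, 30, 39] -> counters=[0,0,0,0,0,0,0,0,3,0,0,0,0,0,0,0,0,0,0,0,0,0,0,0,0,0,0,0,0,0,3,0,0,0,0,0,0,0,0,3]
Step 14: delete rew at [8, 30, 39] -> counters=[0,0,0,0,0,0,0,0,2,0,0,0,0,0,0,0,0,0,0,0,0,0,0,0,0,0,0,0,0,0,2,0,0,0,0,0,0,0,0,2]
Step 15: delete rew at [8, 30, 39] -> counters=[0,0,0,0,0,0,0,0,1,0,0,0,0,0,0,0,0,0,0,0,0,0,0,0,0,0,0,0,0,0,1,0,0,0,0,0,0,0,0,1]
Step 16: insert rew at [8, 30, 39] -> counters=[0,0,0,0,0,0,0,0,2,0,0,0,0,0,0,0,0,0,0,0,0,0,0,0,0,0,0,0,0,0,2,0,0,0,0,0,0,0,0,2]
Step 17: insert vc at [7, 8, 23] -> counters=[0,0,0,0,0,0,0,1,3,0,0,0,0,0,0,0,0,0,0,0,0,0,0,1,0,0,0,0,0,0,2,0,0,0,0,0,0,0,0,2]
Step 18: insert y at [15, 35, 39] -> counters=[0,0,0,0,0,0,0,1,3,0,0,0,0,0,0,1,0,0,0,0,0,0,0,1,0,0,0,0,0,0,2,0,0,0,0,1,0,0,0,3]
Step 19: insert vc at [7, 8, 23] -> counters=[0,0,0,0,0,0,0,2,4,0,0,0,0,0,0,1,0,0,0,0,0,0,0,2,0,0,0,0,0,0,2,0,0,0,0,1,0,0,0,3]
Step 20: delete rew at [8, 30, 39] -> counters=[0,0,0,0,0,0,0,2,3,0,0,0,0,0,0,1,0,0,0,0,0,0,0,2,0,0,0,0,0,0,1,0,0,0,0,1,0,0,0,2]
Step 21: insert rew at [8, 30, 39] -> counters=[0,0,0,0,0,0,0,2,4,0,0,0,0,0,0,1,0,0,0,0,0,0,0,2,0,0,0,0,0,0,2,0,0,0,0,1,0,0,0,3]
Step 22: insert rew at [8, 30, 39] -> counters=[0,0,0,0,0,0,0,2,5,0,0,0,0,0,0,1,0,0,0,0,0,0,0,2,0,0,0,0,0,0,3,0,0,0,0,1,0,0,0,4]
Step 23: insert y at [15, 35, 39] -> counters=[0,0,0,0,0,0,0,2,5,0,0,0,0,0,0,2,0,0,0,0,0,0,0,2,0,0,0,0,0,0,3,0,0,0,0,2,0,0,0,5]
Step 24: insert y at [15, 35, 39] -> counters=[0,0,0,0,0,0,0,2,5,0,0,0,0,0,0,3,0,0,0,0,0,0,0,2,0,0,0,0,0,0,3,0,0,0,0,3,0,0,0,6]
Step 25: insert rew at [8, 30, 39] -> counters=[0,0,0,0,0,0,0,2,6,0,0,0,0,0,0,3,0,0,0,0,0,0,0,2,0,0,0,0,0,0,4,0,0,0,0,3,0,0,0,7]
Query p: check counters[3]=0 counters[9]=0 counters[26]=0 -> no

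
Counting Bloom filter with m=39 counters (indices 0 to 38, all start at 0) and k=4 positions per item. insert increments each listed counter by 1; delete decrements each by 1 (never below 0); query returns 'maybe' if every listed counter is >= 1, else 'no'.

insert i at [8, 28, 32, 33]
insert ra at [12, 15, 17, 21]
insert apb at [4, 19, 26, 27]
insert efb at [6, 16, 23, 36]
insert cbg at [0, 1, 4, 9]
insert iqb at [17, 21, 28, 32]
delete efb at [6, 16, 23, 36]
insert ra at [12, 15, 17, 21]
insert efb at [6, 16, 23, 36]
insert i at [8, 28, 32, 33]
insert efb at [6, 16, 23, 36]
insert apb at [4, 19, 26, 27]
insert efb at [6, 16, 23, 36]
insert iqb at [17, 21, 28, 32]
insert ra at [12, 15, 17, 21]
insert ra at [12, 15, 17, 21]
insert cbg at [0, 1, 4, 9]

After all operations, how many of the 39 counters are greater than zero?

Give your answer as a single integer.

Answer: 19

Derivation:
Step 1: insert i at [8, 28, 32, 33] -> counters=[0,0,0,0,0,0,0,0,1,0,0,0,0,0,0,0,0,0,0,0,0,0,0,0,0,0,0,0,1,0,0,0,1,1,0,0,0,0,0]
Step 2: insert ra at [12, 15, 17, 21] -> counters=[0,0,0,0,0,0,0,0,1,0,0,0,1,0,0,1,0,1,0,0,0,1,0,0,0,0,0,0,1,0,0,0,1,1,0,0,0,0,0]
Step 3: insert apb at [4, 19, 26, 27] -> counters=[0,0,0,0,1,0,0,0,1,0,0,0,1,0,0,1,0,1,0,1,0,1,0,0,0,0,1,1,1,0,0,0,1,1,0,0,0,0,0]
Step 4: insert efb at [6, 16, 23, 36] -> counters=[0,0,0,0,1,0,1,0,1,0,0,0,1,0,0,1,1,1,0,1,0,1,0,1,0,0,1,1,1,0,0,0,1,1,0,0,1,0,0]
Step 5: insert cbg at [0, 1, 4, 9] -> counters=[1,1,0,0,2,0,1,0,1,1,0,0,1,0,0,1,1,1,0,1,0,1,0,1,0,0,1,1,1,0,0,0,1,1,0,0,1,0,0]
Step 6: insert iqb at [17, 21, 28, 32] -> counters=[1,1,0,0,2,0,1,0,1,1,0,0,1,0,0,1,1,2,0,1,0,2,0,1,0,0,1,1,2,0,0,0,2,1,0,0,1,0,0]
Step 7: delete efb at [6, 16, 23, 36] -> counters=[1,1,0,0,2,0,0,0,1,1,0,0,1,0,0,1,0,2,0,1,0,2,0,0,0,0,1,1,2,0,0,0,2,1,0,0,0,0,0]
Step 8: insert ra at [12, 15, 17, 21] -> counters=[1,1,0,0,2,0,0,0,1,1,0,0,2,0,0,2,0,3,0,1,0,3,0,0,0,0,1,1,2,0,0,0,2,1,0,0,0,0,0]
Step 9: insert efb at [6, 16, 23, 36] -> counters=[1,1,0,0,2,0,1,0,1,1,0,0,2,0,0,2,1,3,0,1,0,3,0,1,0,0,1,1,2,0,0,0,2,1,0,0,1,0,0]
Step 10: insert i at [8, 28, 32, 33] -> counters=[1,1,0,0,2,0,1,0,2,1,0,0,2,0,0,2,1,3,0,1,0,3,0,1,0,0,1,1,3,0,0,0,3,2,0,0,1,0,0]
Step 11: insert efb at [6, 16, 23, 36] -> counters=[1,1,0,0,2,0,2,0,2,1,0,0,2,0,0,2,2,3,0,1,0,3,0,2,0,0,1,1,3,0,0,0,3,2,0,0,2,0,0]
Step 12: insert apb at [4, 19, 26, 27] -> counters=[1,1,0,0,3,0,2,0,2,1,0,0,2,0,0,2,2,3,0,2,0,3,0,2,0,0,2,2,3,0,0,0,3,2,0,0,2,0,0]
Step 13: insert efb at [6, 16, 23, 36] -> counters=[1,1,0,0,3,0,3,0,2,1,0,0,2,0,0,2,3,3,0,2,0,3,0,3,0,0,2,2,3,0,0,0,3,2,0,0,3,0,0]
Step 14: insert iqb at [17, 21, 28, 32] -> counters=[1,1,0,0,3,0,3,0,2,1,0,0,2,0,0,2,3,4,0,2,0,4,0,3,0,0,2,2,4,0,0,0,4,2,0,0,3,0,0]
Step 15: insert ra at [12, 15, 17, 21] -> counters=[1,1,0,0,3,0,3,0,2,1,0,0,3,0,0,3,3,5,0,2,0,5,0,3,0,0,2,2,4,0,0,0,4,2,0,0,3,0,0]
Step 16: insert ra at [12, 15, 17, 21] -> counters=[1,1,0,0,3,0,3,0,2,1,0,0,4,0,0,4,3,6,0,2,0,6,0,3,0,0,2,2,4,0,0,0,4,2,0,0,3,0,0]
Step 17: insert cbg at [0, 1, 4, 9] -> counters=[2,2,0,0,4,0,3,0,2,2,0,0,4,0,0,4,3,6,0,2,0,6,0,3,0,0,2,2,4,0,0,0,4,2,0,0,3,0,0]
Final counters=[2,2,0,0,4,0,3,0,2,2,0,0,4,0,0,4,3,6,0,2,0,6,0,3,0,0,2,2,4,0,0,0,4,2,0,0,3,0,0] -> 19 nonzero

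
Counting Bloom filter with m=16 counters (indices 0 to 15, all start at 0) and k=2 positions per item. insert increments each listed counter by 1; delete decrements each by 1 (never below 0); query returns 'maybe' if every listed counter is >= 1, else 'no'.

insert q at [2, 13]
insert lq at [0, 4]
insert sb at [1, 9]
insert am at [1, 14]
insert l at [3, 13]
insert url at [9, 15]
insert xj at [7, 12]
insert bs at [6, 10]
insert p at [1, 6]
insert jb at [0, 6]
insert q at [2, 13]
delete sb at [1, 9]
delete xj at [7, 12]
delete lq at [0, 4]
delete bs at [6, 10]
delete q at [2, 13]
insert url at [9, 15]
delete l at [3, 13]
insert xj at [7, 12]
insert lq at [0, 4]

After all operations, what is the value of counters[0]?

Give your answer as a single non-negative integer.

Answer: 2

Derivation:
Step 1: insert q at [2, 13] -> counters=[0,0,1,0,0,0,0,0,0,0,0,0,0,1,0,0]
Step 2: insert lq at [0, 4] -> counters=[1,0,1,0,1,0,0,0,0,0,0,0,0,1,0,0]
Step 3: insert sb at [1, 9] -> counters=[1,1,1,0,1,0,0,0,0,1,0,0,0,1,0,0]
Step 4: insert am at [1, 14] -> counters=[1,2,1,0,1,0,0,0,0,1,0,0,0,1,1,0]
Step 5: insert l at [3, 13] -> counters=[1,2,1,1,1,0,0,0,0,1,0,0,0,2,1,0]
Step 6: insert url at [9, 15] -> counters=[1,2,1,1,1,0,0,0,0,2,0,0,0,2,1,1]
Step 7: insert xj at [7, 12] -> counters=[1,2,1,1,1,0,0,1,0,2,0,0,1,2,1,1]
Step 8: insert bs at [6, 10] -> counters=[1,2,1,1,1,0,1,1,0,2,1,0,1,2,1,1]
Step 9: insert p at [1, 6] -> counters=[1,3,1,1,1,0,2,1,0,2,1,0,1,2,1,1]
Step 10: insert jb at [0, 6] -> counters=[2,3,1,1,1,0,3,1,0,2,1,0,1,2,1,1]
Step 11: insert q at [2, 13] -> counters=[2,3,2,1,1,0,3,1,0,2,1,0,1,3,1,1]
Step 12: delete sb at [1, 9] -> counters=[2,2,2,1,1,0,3,1,0,1,1,0,1,3,1,1]
Step 13: delete xj at [7, 12] -> counters=[2,2,2,1,1,0,3,0,0,1,1,0,0,3,1,1]
Step 14: delete lq at [0, 4] -> counters=[1,2,2,1,0,0,3,0,0,1,1,0,0,3,1,1]
Step 15: delete bs at [6, 10] -> counters=[1,2,2,1,0,0,2,0,0,1,0,0,0,3,1,1]
Step 16: delete q at [2, 13] -> counters=[1,2,1,1,0,0,2,0,0,1,0,0,0,2,1,1]
Step 17: insert url at [9, 15] -> counters=[1,2,1,1,0,0,2,0,0,2,0,0,0,2,1,2]
Step 18: delete l at [3, 13] -> counters=[1,2,1,0,0,0,2,0,0,2,0,0,0,1,1,2]
Step 19: insert xj at [7, 12] -> counters=[1,2,1,0,0,0,2,1,0,2,0,0,1,1,1,2]
Step 20: insert lq at [0, 4] -> counters=[2,2,1,0,1,0,2,1,0,2,0,0,1,1,1,2]
Final counters=[2,2,1,0,1,0,2,1,0,2,0,0,1,1,1,2] -> counters[0]=2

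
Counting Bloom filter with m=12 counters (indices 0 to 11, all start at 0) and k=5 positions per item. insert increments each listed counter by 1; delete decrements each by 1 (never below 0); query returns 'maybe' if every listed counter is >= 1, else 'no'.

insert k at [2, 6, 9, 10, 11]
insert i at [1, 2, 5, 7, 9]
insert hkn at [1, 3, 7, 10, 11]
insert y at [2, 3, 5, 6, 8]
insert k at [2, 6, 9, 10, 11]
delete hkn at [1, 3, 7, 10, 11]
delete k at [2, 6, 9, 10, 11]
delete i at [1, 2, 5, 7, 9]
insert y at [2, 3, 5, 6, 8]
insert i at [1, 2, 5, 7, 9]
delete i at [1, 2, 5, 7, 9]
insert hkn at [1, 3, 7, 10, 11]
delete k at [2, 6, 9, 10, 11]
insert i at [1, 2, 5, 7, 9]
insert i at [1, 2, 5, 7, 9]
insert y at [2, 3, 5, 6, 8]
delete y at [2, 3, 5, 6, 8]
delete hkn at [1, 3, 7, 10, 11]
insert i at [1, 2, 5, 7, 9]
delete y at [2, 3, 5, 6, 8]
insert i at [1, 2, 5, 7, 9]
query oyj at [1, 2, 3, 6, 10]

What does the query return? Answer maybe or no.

Answer: no

Derivation:
Step 1: insert k at [2, 6, 9, 10, 11] -> counters=[0,0,1,0,0,0,1,0,0,1,1,1]
Step 2: insert i at [1, 2, 5, 7, 9] -> counters=[0,1,2,0,0,1,1,1,0,2,1,1]
Step 3: insert hkn at [1, 3, 7, 10, 11] -> counters=[0,2,2,1,0,1,1,2,0,2,2,2]
Step 4: insert y at [2, 3, 5, 6, 8] -> counters=[0,2,3,2,0,2,2,2,1,2,2,2]
Step 5: insert k at [2, 6, 9, 10, 11] -> counters=[0,2,4,2,0,2,3,2,1,3,3,3]
Step 6: delete hkn at [1, 3, 7, 10, 11] -> counters=[0,1,4,1,0,2,3,1,1,3,2,2]
Step 7: delete k at [2, 6, 9, 10, 11] -> counters=[0,1,3,1,0,2,2,1,1,2,1,1]
Step 8: delete i at [1, 2, 5, 7, 9] -> counters=[0,0,2,1,0,1,2,0,1,1,1,1]
Step 9: insert y at [2, 3, 5, 6, 8] -> counters=[0,0,3,2,0,2,3,0,2,1,1,1]
Step 10: insert i at [1, 2, 5, 7, 9] -> counters=[0,1,4,2,0,3,3,1,2,2,1,1]
Step 11: delete i at [1, 2, 5, 7, 9] -> counters=[0,0,3,2,0,2,3,0,2,1,1,1]
Step 12: insert hkn at [1, 3, 7, 10, 11] -> counters=[0,1,3,3,0,2,3,1,2,1,2,2]
Step 13: delete k at [2, 6, 9, 10, 11] -> counters=[0,1,2,3,0,2,2,1,2,0,1,1]
Step 14: insert i at [1, 2, 5, 7, 9] -> counters=[0,2,3,3,0,3,2,2,2,1,1,1]
Step 15: insert i at [1, 2, 5, 7, 9] -> counters=[0,3,4,3,0,4,2,3,2,2,1,1]
Step 16: insert y at [2, 3, 5, 6, 8] -> counters=[0,3,5,4,0,5,3,3,3,2,1,1]
Step 17: delete y at [2, 3, 5, 6, 8] -> counters=[0,3,4,3,0,4,2,3,2,2,1,1]
Step 18: delete hkn at [1, 3, 7, 10, 11] -> counters=[0,2,4,2,0,4,2,2,2,2,0,0]
Step 19: insert i at [1, 2, 5, 7, 9] -> counters=[0,3,5,2,0,5,2,3,2,3,0,0]
Step 20: delete y at [2, 3, 5, 6, 8] -> counters=[0,3,4,1,0,4,1,3,1,3,0,0]
Step 21: insert i at [1, 2, 5, 7, 9] -> counters=[0,4,5,1,0,5,1,4,1,4,0,0]
Query oyj: check counters[1]=4 counters[2]=5 counters[3]=1 counters[6]=1 counters[10]=0 -> no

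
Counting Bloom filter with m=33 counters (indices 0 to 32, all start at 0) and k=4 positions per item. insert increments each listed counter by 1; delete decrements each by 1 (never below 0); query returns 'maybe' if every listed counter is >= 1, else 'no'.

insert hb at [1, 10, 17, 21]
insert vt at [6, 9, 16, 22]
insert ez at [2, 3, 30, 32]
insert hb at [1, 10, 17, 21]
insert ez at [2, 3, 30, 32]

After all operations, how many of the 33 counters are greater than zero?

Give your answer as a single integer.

Answer: 12

Derivation:
Step 1: insert hb at [1, 10, 17, 21] -> counters=[0,1,0,0,0,0,0,0,0,0,1,0,0,0,0,0,0,1,0,0,0,1,0,0,0,0,0,0,0,0,0,0,0]
Step 2: insert vt at [6, 9, 16, 22] -> counters=[0,1,0,0,0,0,1,0,0,1,1,0,0,0,0,0,1,1,0,0,0,1,1,0,0,0,0,0,0,0,0,0,0]
Step 3: insert ez at [2, 3, 30, 32] -> counters=[0,1,1,1,0,0,1,0,0,1,1,0,0,0,0,0,1,1,0,0,0,1,1,0,0,0,0,0,0,0,1,0,1]
Step 4: insert hb at [1, 10, 17, 21] -> counters=[0,2,1,1,0,0,1,0,0,1,2,0,0,0,0,0,1,2,0,0,0,2,1,0,0,0,0,0,0,0,1,0,1]
Step 5: insert ez at [2, 3, 30, 32] -> counters=[0,2,2,2,0,0,1,0,0,1,2,0,0,0,0,0,1,2,0,0,0,2,1,0,0,0,0,0,0,0,2,0,2]
Final counters=[0,2,2,2,0,0,1,0,0,1,2,0,0,0,0,0,1,2,0,0,0,2,1,0,0,0,0,0,0,0,2,0,2] -> 12 nonzero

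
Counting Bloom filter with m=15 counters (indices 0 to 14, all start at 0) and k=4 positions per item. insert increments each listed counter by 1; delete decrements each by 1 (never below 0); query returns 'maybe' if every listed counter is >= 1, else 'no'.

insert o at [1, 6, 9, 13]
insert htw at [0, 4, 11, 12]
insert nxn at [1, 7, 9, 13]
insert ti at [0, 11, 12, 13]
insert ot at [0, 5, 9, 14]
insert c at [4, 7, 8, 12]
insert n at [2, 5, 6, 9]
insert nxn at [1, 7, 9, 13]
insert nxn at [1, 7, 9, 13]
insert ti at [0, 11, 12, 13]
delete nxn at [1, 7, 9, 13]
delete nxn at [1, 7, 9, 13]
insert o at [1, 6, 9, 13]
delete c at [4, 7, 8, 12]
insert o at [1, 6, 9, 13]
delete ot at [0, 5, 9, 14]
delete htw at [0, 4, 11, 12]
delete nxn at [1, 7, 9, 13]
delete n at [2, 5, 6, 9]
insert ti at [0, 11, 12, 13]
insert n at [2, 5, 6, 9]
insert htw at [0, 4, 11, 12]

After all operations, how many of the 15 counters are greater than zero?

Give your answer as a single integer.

Answer: 10

Derivation:
Step 1: insert o at [1, 6, 9, 13] -> counters=[0,1,0,0,0,0,1,0,0,1,0,0,0,1,0]
Step 2: insert htw at [0, 4, 11, 12] -> counters=[1,1,0,0,1,0,1,0,0,1,0,1,1,1,0]
Step 3: insert nxn at [1, 7, 9, 13] -> counters=[1,2,0,0,1,0,1,1,0,2,0,1,1,2,0]
Step 4: insert ti at [0, 11, 12, 13] -> counters=[2,2,0,0,1,0,1,1,0,2,0,2,2,3,0]
Step 5: insert ot at [0, 5, 9, 14] -> counters=[3,2,0,0,1,1,1,1,0,3,0,2,2,3,1]
Step 6: insert c at [4, 7, 8, 12] -> counters=[3,2,0,0,2,1,1,2,1,3,0,2,3,3,1]
Step 7: insert n at [2, 5, 6, 9] -> counters=[3,2,1,0,2,2,2,2,1,4,0,2,3,3,1]
Step 8: insert nxn at [1, 7, 9, 13] -> counters=[3,3,1,0,2,2,2,3,1,5,0,2,3,4,1]
Step 9: insert nxn at [1, 7, 9, 13] -> counters=[3,4,1,0,2,2,2,4,1,6,0,2,3,5,1]
Step 10: insert ti at [0, 11, 12, 13] -> counters=[4,4,1,0,2,2,2,4,1,6,0,3,4,6,1]
Step 11: delete nxn at [1, 7, 9, 13] -> counters=[4,3,1,0,2,2,2,3,1,5,0,3,4,5,1]
Step 12: delete nxn at [1, 7, 9, 13] -> counters=[4,2,1,0,2,2,2,2,1,4,0,3,4,4,1]
Step 13: insert o at [1, 6, 9, 13] -> counters=[4,3,1,0,2,2,3,2,1,5,0,3,4,5,1]
Step 14: delete c at [4, 7, 8, 12] -> counters=[4,3,1,0,1,2,3,1,0,5,0,3,3,5,1]
Step 15: insert o at [1, 6, 9, 13] -> counters=[4,4,1,0,1,2,4,1,0,6,0,3,3,6,1]
Step 16: delete ot at [0, 5, 9, 14] -> counters=[3,4,1,0,1,1,4,1,0,5,0,3,3,6,0]
Step 17: delete htw at [0, 4, 11, 12] -> counters=[2,4,1,0,0,1,4,1,0,5,0,2,2,6,0]
Step 18: delete nxn at [1, 7, 9, 13] -> counters=[2,3,1,0,0,1,4,0,0,4,0,2,2,5,0]
Step 19: delete n at [2, 5, 6, 9] -> counters=[2,3,0,0,0,0,3,0,0,3,0,2,2,5,0]
Step 20: insert ti at [0, 11, 12, 13] -> counters=[3,3,0,0,0,0,3,0,0,3,0,3,3,6,0]
Step 21: insert n at [2, 5, 6, 9] -> counters=[3,3,1,0,0,1,4,0,0,4,0,3,3,6,0]
Step 22: insert htw at [0, 4, 11, 12] -> counters=[4,3,1,0,1,1,4,0,0,4,0,4,4,6,0]
Final counters=[4,3,1,0,1,1,4,0,0,4,0,4,4,6,0] -> 10 nonzero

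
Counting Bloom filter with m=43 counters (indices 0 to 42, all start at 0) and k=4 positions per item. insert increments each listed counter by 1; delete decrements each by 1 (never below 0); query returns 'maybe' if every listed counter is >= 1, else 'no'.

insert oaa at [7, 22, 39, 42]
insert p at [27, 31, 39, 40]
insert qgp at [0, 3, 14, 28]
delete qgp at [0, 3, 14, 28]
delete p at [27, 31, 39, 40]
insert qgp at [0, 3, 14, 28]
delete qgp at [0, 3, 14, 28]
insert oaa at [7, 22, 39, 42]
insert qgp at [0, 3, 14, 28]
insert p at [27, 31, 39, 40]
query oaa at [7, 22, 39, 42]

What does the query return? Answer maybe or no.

Step 1: insert oaa at [7, 22, 39, 42] -> counters=[0,0,0,0,0,0,0,1,0,0,0,0,0,0,0,0,0,0,0,0,0,0,1,0,0,0,0,0,0,0,0,0,0,0,0,0,0,0,0,1,0,0,1]
Step 2: insert p at [27, 31, 39, 40] -> counters=[0,0,0,0,0,0,0,1,0,0,0,0,0,0,0,0,0,0,0,0,0,0,1,0,0,0,0,1,0,0,0,1,0,0,0,0,0,0,0,2,1,0,1]
Step 3: insert qgp at [0, 3, 14, 28] -> counters=[1,0,0,1,0,0,0,1,0,0,0,0,0,0,1,0,0,0,0,0,0,0,1,0,0,0,0,1,1,0,0,1,0,0,0,0,0,0,0,2,1,0,1]
Step 4: delete qgp at [0, 3, 14, 28] -> counters=[0,0,0,0,0,0,0,1,0,0,0,0,0,0,0,0,0,0,0,0,0,0,1,0,0,0,0,1,0,0,0,1,0,0,0,0,0,0,0,2,1,0,1]
Step 5: delete p at [27, 31, 39, 40] -> counters=[0,0,0,0,0,0,0,1,0,0,0,0,0,0,0,0,0,0,0,0,0,0,1,0,0,0,0,0,0,0,0,0,0,0,0,0,0,0,0,1,0,0,1]
Step 6: insert qgp at [0, 3, 14, 28] -> counters=[1,0,0,1,0,0,0,1,0,0,0,0,0,0,1,0,0,0,0,0,0,0,1,0,0,0,0,0,1,0,0,0,0,0,0,0,0,0,0,1,0,0,1]
Step 7: delete qgp at [0, 3, 14, 28] -> counters=[0,0,0,0,0,0,0,1,0,0,0,0,0,0,0,0,0,0,0,0,0,0,1,0,0,0,0,0,0,0,0,0,0,0,0,0,0,0,0,1,0,0,1]
Step 8: insert oaa at [7, 22, 39, 42] -> counters=[0,0,0,0,0,0,0,2,0,0,0,0,0,0,0,0,0,0,0,0,0,0,2,0,0,0,0,0,0,0,0,0,0,0,0,0,0,0,0,2,0,0,2]
Step 9: insert qgp at [0, 3, 14, 28] -> counters=[1,0,0,1,0,0,0,2,0,0,0,0,0,0,1,0,0,0,0,0,0,0,2,0,0,0,0,0,1,0,0,0,0,0,0,0,0,0,0,2,0,0,2]
Step 10: insert p at [27, 31, 39, 40] -> counters=[1,0,0,1,0,0,0,2,0,0,0,0,0,0,1,0,0,0,0,0,0,0,2,0,0,0,0,1,1,0,0,1,0,0,0,0,0,0,0,3,1,0,2]
Query oaa: check counters[7]=2 counters[22]=2 counters[39]=3 counters[42]=2 -> maybe

Answer: maybe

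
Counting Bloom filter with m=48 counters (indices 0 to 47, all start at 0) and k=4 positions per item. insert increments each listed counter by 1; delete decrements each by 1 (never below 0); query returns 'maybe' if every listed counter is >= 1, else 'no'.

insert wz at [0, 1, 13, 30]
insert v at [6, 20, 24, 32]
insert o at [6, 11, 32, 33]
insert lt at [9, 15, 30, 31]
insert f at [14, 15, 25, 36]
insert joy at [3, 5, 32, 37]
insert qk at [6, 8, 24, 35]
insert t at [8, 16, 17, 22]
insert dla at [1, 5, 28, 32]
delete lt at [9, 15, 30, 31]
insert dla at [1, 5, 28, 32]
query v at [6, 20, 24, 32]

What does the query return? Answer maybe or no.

Answer: maybe

Derivation:
Step 1: insert wz at [0, 1, 13, 30] -> counters=[1,1,0,0,0,0,0,0,0,0,0,0,0,1,0,0,0,0,0,0,0,0,0,0,0,0,0,0,0,0,1,0,0,0,0,0,0,0,0,0,0,0,0,0,0,0,0,0]
Step 2: insert v at [6, 20, 24, 32] -> counters=[1,1,0,0,0,0,1,0,0,0,0,0,0,1,0,0,0,0,0,0,1,0,0,0,1,0,0,0,0,0,1,0,1,0,0,0,0,0,0,0,0,0,0,0,0,0,0,0]
Step 3: insert o at [6, 11, 32, 33] -> counters=[1,1,0,0,0,0,2,0,0,0,0,1,0,1,0,0,0,0,0,0,1,0,0,0,1,0,0,0,0,0,1,0,2,1,0,0,0,0,0,0,0,0,0,0,0,0,0,0]
Step 4: insert lt at [9, 15, 30, 31] -> counters=[1,1,0,0,0,0,2,0,0,1,0,1,0,1,0,1,0,0,0,0,1,0,0,0,1,0,0,0,0,0,2,1,2,1,0,0,0,0,0,0,0,0,0,0,0,0,0,0]
Step 5: insert f at [14, 15, 25, 36] -> counters=[1,1,0,0,0,0,2,0,0,1,0,1,0,1,1,2,0,0,0,0,1,0,0,0,1,1,0,0,0,0,2,1,2,1,0,0,1,0,0,0,0,0,0,0,0,0,0,0]
Step 6: insert joy at [3, 5, 32, 37] -> counters=[1,1,0,1,0,1,2,0,0,1,0,1,0,1,1,2,0,0,0,0,1,0,0,0,1,1,0,0,0,0,2,1,3,1,0,0,1,1,0,0,0,0,0,0,0,0,0,0]
Step 7: insert qk at [6, 8, 24, 35] -> counters=[1,1,0,1,0,1,3,0,1,1,0,1,0,1,1,2,0,0,0,0,1,0,0,0,2,1,0,0,0,0,2,1,3,1,0,1,1,1,0,0,0,0,0,0,0,0,0,0]
Step 8: insert t at [8, 16, 17, 22] -> counters=[1,1,0,1,0,1,3,0,2,1,0,1,0,1,1,2,1,1,0,0,1,0,1,0,2,1,0,0,0,0,2,1,3,1,0,1,1,1,0,0,0,0,0,0,0,0,0,0]
Step 9: insert dla at [1, 5, 28, 32] -> counters=[1,2,0,1,0,2,3,0,2,1,0,1,0,1,1,2,1,1,0,0,1,0,1,0,2,1,0,0,1,0,2,1,4,1,0,1,1,1,0,0,0,0,0,0,0,0,0,0]
Step 10: delete lt at [9, 15, 30, 31] -> counters=[1,2,0,1,0,2,3,0,2,0,0,1,0,1,1,1,1,1,0,0,1,0,1,0,2,1,0,0,1,0,1,0,4,1,0,1,1,1,0,0,0,0,0,0,0,0,0,0]
Step 11: insert dla at [1, 5, 28, 32] -> counters=[1,3,0,1,0,3,3,0,2,0,0,1,0,1,1,1,1,1,0,0,1,0,1,0,2,1,0,0,2,0,1,0,5,1,0,1,1,1,0,0,0,0,0,0,0,0,0,0]
Query v: check counters[6]=3 counters[20]=1 counters[24]=2 counters[32]=5 -> maybe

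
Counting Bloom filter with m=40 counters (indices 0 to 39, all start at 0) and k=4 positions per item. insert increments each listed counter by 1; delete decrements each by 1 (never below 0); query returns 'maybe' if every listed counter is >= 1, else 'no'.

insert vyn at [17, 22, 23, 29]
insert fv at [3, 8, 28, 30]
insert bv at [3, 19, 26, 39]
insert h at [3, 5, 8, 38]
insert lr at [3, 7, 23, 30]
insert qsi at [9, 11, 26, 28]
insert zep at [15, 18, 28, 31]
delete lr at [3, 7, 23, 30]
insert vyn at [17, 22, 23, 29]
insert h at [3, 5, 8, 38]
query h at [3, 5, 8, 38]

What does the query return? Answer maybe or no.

Answer: maybe

Derivation:
Step 1: insert vyn at [17, 22, 23, 29] -> counters=[0,0,0,0,0,0,0,0,0,0,0,0,0,0,0,0,0,1,0,0,0,0,1,1,0,0,0,0,0,1,0,0,0,0,0,0,0,0,0,0]
Step 2: insert fv at [3, 8, 28, 30] -> counters=[0,0,0,1,0,0,0,0,1,0,0,0,0,0,0,0,0,1,0,0,0,0,1,1,0,0,0,0,1,1,1,0,0,0,0,0,0,0,0,0]
Step 3: insert bv at [3, 19, 26, 39] -> counters=[0,0,0,2,0,0,0,0,1,0,0,0,0,0,0,0,0,1,0,1,0,0,1,1,0,0,1,0,1,1,1,0,0,0,0,0,0,0,0,1]
Step 4: insert h at [3, 5, 8, 38] -> counters=[0,0,0,3,0,1,0,0,2,0,0,0,0,0,0,0,0,1,0,1,0,0,1,1,0,0,1,0,1,1,1,0,0,0,0,0,0,0,1,1]
Step 5: insert lr at [3, 7, 23, 30] -> counters=[0,0,0,4,0,1,0,1,2,0,0,0,0,0,0,0,0,1,0,1,0,0,1,2,0,0,1,0,1,1,2,0,0,0,0,0,0,0,1,1]
Step 6: insert qsi at [9, 11, 26, 28] -> counters=[0,0,0,4,0,1,0,1,2,1,0,1,0,0,0,0,0,1,0,1,0,0,1,2,0,0,2,0,2,1,2,0,0,0,0,0,0,0,1,1]
Step 7: insert zep at [15, 18, 28, 31] -> counters=[0,0,0,4,0,1,0,1,2,1,0,1,0,0,0,1,0,1,1,1,0,0,1,2,0,0,2,0,3,1,2,1,0,0,0,0,0,0,1,1]
Step 8: delete lr at [3, 7, 23, 30] -> counters=[0,0,0,3,0,1,0,0,2,1,0,1,0,0,0,1,0,1,1,1,0,0,1,1,0,0,2,0,3,1,1,1,0,0,0,0,0,0,1,1]
Step 9: insert vyn at [17, 22, 23, 29] -> counters=[0,0,0,3,0,1,0,0,2,1,0,1,0,0,0,1,0,2,1,1,0,0,2,2,0,0,2,0,3,2,1,1,0,0,0,0,0,0,1,1]
Step 10: insert h at [3, 5, 8, 38] -> counters=[0,0,0,4,0,2,0,0,3,1,0,1,0,0,0,1,0,2,1,1,0,0,2,2,0,0,2,0,3,2,1,1,0,0,0,0,0,0,2,1]
Query h: check counters[3]=4 counters[5]=2 counters[8]=3 counters[38]=2 -> maybe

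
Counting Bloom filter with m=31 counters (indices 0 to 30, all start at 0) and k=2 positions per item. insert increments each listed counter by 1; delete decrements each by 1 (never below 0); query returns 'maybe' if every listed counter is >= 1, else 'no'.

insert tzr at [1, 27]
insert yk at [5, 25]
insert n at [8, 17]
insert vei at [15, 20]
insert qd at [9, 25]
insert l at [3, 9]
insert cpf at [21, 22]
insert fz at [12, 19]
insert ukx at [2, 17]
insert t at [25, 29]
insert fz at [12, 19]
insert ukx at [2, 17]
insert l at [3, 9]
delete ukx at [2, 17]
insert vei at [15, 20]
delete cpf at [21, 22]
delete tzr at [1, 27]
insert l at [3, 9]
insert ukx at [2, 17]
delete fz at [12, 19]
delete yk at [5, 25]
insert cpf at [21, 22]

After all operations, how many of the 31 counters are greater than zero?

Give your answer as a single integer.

Answer: 13

Derivation:
Step 1: insert tzr at [1, 27] -> counters=[0,1,0,0,0,0,0,0,0,0,0,0,0,0,0,0,0,0,0,0,0,0,0,0,0,0,0,1,0,0,0]
Step 2: insert yk at [5, 25] -> counters=[0,1,0,0,0,1,0,0,0,0,0,0,0,0,0,0,0,0,0,0,0,0,0,0,0,1,0,1,0,0,0]
Step 3: insert n at [8, 17] -> counters=[0,1,0,0,0,1,0,0,1,0,0,0,0,0,0,0,0,1,0,0,0,0,0,0,0,1,0,1,0,0,0]
Step 4: insert vei at [15, 20] -> counters=[0,1,0,0,0,1,0,0,1,0,0,0,0,0,0,1,0,1,0,0,1,0,0,0,0,1,0,1,0,0,0]
Step 5: insert qd at [9, 25] -> counters=[0,1,0,0,0,1,0,0,1,1,0,0,0,0,0,1,0,1,0,0,1,0,0,0,0,2,0,1,0,0,0]
Step 6: insert l at [3, 9] -> counters=[0,1,0,1,0,1,0,0,1,2,0,0,0,0,0,1,0,1,0,0,1,0,0,0,0,2,0,1,0,0,0]
Step 7: insert cpf at [21, 22] -> counters=[0,1,0,1,0,1,0,0,1,2,0,0,0,0,0,1,0,1,0,0,1,1,1,0,0,2,0,1,0,0,0]
Step 8: insert fz at [12, 19] -> counters=[0,1,0,1,0,1,0,0,1,2,0,0,1,0,0,1,0,1,0,1,1,1,1,0,0,2,0,1,0,0,0]
Step 9: insert ukx at [2, 17] -> counters=[0,1,1,1,0,1,0,0,1,2,0,0,1,0,0,1,0,2,0,1,1,1,1,0,0,2,0,1,0,0,0]
Step 10: insert t at [25, 29] -> counters=[0,1,1,1,0,1,0,0,1,2,0,0,1,0,0,1,0,2,0,1,1,1,1,0,0,3,0,1,0,1,0]
Step 11: insert fz at [12, 19] -> counters=[0,1,1,1,0,1,0,0,1,2,0,0,2,0,0,1,0,2,0,2,1,1,1,0,0,3,0,1,0,1,0]
Step 12: insert ukx at [2, 17] -> counters=[0,1,2,1,0,1,0,0,1,2,0,0,2,0,0,1,0,3,0,2,1,1,1,0,0,3,0,1,0,1,0]
Step 13: insert l at [3, 9] -> counters=[0,1,2,2,0,1,0,0,1,3,0,0,2,0,0,1,0,3,0,2,1,1,1,0,0,3,0,1,0,1,0]
Step 14: delete ukx at [2, 17] -> counters=[0,1,1,2,0,1,0,0,1,3,0,0,2,0,0,1,0,2,0,2,1,1,1,0,0,3,0,1,0,1,0]
Step 15: insert vei at [15, 20] -> counters=[0,1,1,2,0,1,0,0,1,3,0,0,2,0,0,2,0,2,0,2,2,1,1,0,0,3,0,1,0,1,0]
Step 16: delete cpf at [21, 22] -> counters=[0,1,1,2,0,1,0,0,1,3,0,0,2,0,0,2,0,2,0,2,2,0,0,0,0,3,0,1,0,1,0]
Step 17: delete tzr at [1, 27] -> counters=[0,0,1,2,0,1,0,0,1,3,0,0,2,0,0,2,0,2,0,2,2,0,0,0,0,3,0,0,0,1,0]
Step 18: insert l at [3, 9] -> counters=[0,0,1,3,0,1,0,0,1,4,0,0,2,0,0,2,0,2,0,2,2,0,0,0,0,3,0,0,0,1,0]
Step 19: insert ukx at [2, 17] -> counters=[0,0,2,3,0,1,0,0,1,4,0,0,2,0,0,2,0,3,0,2,2,0,0,0,0,3,0,0,0,1,0]
Step 20: delete fz at [12, 19] -> counters=[0,0,2,3,0,1,0,0,1,4,0,0,1,0,0,2,0,3,0,1,2,0,0,0,0,3,0,0,0,1,0]
Step 21: delete yk at [5, 25] -> counters=[0,0,2,3,0,0,0,0,1,4,0,0,1,0,0,2,0,3,0,1,2,0,0,0,0,2,0,0,0,1,0]
Step 22: insert cpf at [21, 22] -> counters=[0,0,2,3,0,0,0,0,1,4,0,0,1,0,0,2,0,3,0,1,2,1,1,0,0,2,0,0,0,1,0]
Final counters=[0,0,2,3,0,0,0,0,1,4,0,0,1,0,0,2,0,3,0,1,2,1,1,0,0,2,0,0,0,1,0] -> 13 nonzero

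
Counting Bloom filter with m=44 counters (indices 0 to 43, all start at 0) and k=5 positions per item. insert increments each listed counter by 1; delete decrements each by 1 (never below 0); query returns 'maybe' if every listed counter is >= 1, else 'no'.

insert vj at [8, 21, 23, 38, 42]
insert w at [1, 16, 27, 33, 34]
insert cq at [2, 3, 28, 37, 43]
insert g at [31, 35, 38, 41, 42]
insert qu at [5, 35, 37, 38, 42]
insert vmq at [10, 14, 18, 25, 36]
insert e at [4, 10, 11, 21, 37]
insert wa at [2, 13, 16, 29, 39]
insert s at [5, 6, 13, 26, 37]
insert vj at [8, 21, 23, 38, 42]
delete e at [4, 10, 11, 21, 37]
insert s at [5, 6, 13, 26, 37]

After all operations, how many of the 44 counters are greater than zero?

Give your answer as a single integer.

Step 1: insert vj at [8, 21, 23, 38, 42] -> counters=[0,0,0,0,0,0,0,0,1,0,0,0,0,0,0,0,0,0,0,0,0,1,0,1,0,0,0,0,0,0,0,0,0,0,0,0,0,0,1,0,0,0,1,0]
Step 2: insert w at [1, 16, 27, 33, 34] -> counters=[0,1,0,0,0,0,0,0,1,0,0,0,0,0,0,0,1,0,0,0,0,1,0,1,0,0,0,1,0,0,0,0,0,1,1,0,0,0,1,0,0,0,1,0]
Step 3: insert cq at [2, 3, 28, 37, 43] -> counters=[0,1,1,1,0,0,0,0,1,0,0,0,0,0,0,0,1,0,0,0,0,1,0,1,0,0,0,1,1,0,0,0,0,1,1,0,0,1,1,0,0,0,1,1]
Step 4: insert g at [31, 35, 38, 41, 42] -> counters=[0,1,1,1,0,0,0,0,1,0,0,0,0,0,0,0,1,0,0,0,0,1,0,1,0,0,0,1,1,0,0,1,0,1,1,1,0,1,2,0,0,1,2,1]
Step 5: insert qu at [5, 35, 37, 38, 42] -> counters=[0,1,1,1,0,1,0,0,1,0,0,0,0,0,0,0,1,0,0,0,0,1,0,1,0,0,0,1,1,0,0,1,0,1,1,2,0,2,3,0,0,1,3,1]
Step 6: insert vmq at [10, 14, 18, 25, 36] -> counters=[0,1,1,1,0,1,0,0,1,0,1,0,0,0,1,0,1,0,1,0,0,1,0,1,0,1,0,1,1,0,0,1,0,1,1,2,1,2,3,0,0,1,3,1]
Step 7: insert e at [4, 10, 11, 21, 37] -> counters=[0,1,1,1,1,1,0,0,1,0,2,1,0,0,1,0,1,0,1,0,0,2,0,1,0,1,0,1,1,0,0,1,0,1,1,2,1,3,3,0,0,1,3,1]
Step 8: insert wa at [2, 13, 16, 29, 39] -> counters=[0,1,2,1,1,1,0,0,1,0,2,1,0,1,1,0,2,0,1,0,0,2,0,1,0,1,0,1,1,1,0,1,0,1,1,2,1,3,3,1,0,1,3,1]
Step 9: insert s at [5, 6, 13, 26, 37] -> counters=[0,1,2,1,1,2,1,0,1,0,2,1,0,2,1,0,2,0,1,0,0,2,0,1,0,1,1,1,1,1,0,1,0,1,1,2,1,4,3,1,0,1,3,1]
Step 10: insert vj at [8, 21, 23, 38, 42] -> counters=[0,1,2,1,1,2,1,0,2,0,2,1,0,2,1,0,2,0,1,0,0,3,0,2,0,1,1,1,1,1,0,1,0,1,1,2,1,4,4,1,0,1,4,1]
Step 11: delete e at [4, 10, 11, 21, 37] -> counters=[0,1,2,1,0,2,1,0,2,0,1,0,0,2,1,0,2,0,1,0,0,2,0,2,0,1,1,1,1,1,0,1,0,1,1,2,1,3,4,1,0,1,4,1]
Step 12: insert s at [5, 6, 13, 26, 37] -> counters=[0,1,2,1,0,3,2,0,2,0,1,0,0,3,1,0,2,0,1,0,0,2,0,2,0,1,2,1,1,1,0,1,0,1,1,2,1,4,4,1,0,1,4,1]
Final counters=[0,1,2,1,0,3,2,0,2,0,1,0,0,3,1,0,2,0,1,0,0,2,0,2,0,1,2,1,1,1,0,1,0,1,1,2,1,4,4,1,0,1,4,1] -> 29 nonzero

Answer: 29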